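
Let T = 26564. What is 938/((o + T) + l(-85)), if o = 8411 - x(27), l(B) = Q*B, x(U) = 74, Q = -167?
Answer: 469/24548 ≈ 0.019105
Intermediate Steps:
l(B) = -167*B
o = 8337 (o = 8411 - 1*74 = 8411 - 74 = 8337)
938/((o + T) + l(-85)) = 938/((8337 + 26564) - 167*(-85)) = 938/(34901 + 14195) = 938/49096 = 938*(1/49096) = 469/24548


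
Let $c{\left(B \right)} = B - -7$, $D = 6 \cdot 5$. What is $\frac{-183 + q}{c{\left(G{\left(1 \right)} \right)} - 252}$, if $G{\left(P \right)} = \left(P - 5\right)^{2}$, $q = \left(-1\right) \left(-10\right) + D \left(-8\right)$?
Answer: $\frac{413}{229} \approx 1.8035$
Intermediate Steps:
$D = 30$
$q = -230$ ($q = \left(-1\right) \left(-10\right) + 30 \left(-8\right) = 10 - 240 = -230$)
$G{\left(P \right)} = \left(-5 + P\right)^{2}$
$c{\left(B \right)} = 7 + B$ ($c{\left(B \right)} = B + 7 = 7 + B$)
$\frac{-183 + q}{c{\left(G{\left(1 \right)} \right)} - 252} = \frac{-183 - 230}{\left(7 + \left(-5 + 1\right)^{2}\right) - 252} = - \frac{413}{\left(7 + \left(-4\right)^{2}\right) - 252} = - \frac{413}{\left(7 + 16\right) - 252} = - \frac{413}{23 - 252} = - \frac{413}{-229} = \left(-413\right) \left(- \frac{1}{229}\right) = \frac{413}{229}$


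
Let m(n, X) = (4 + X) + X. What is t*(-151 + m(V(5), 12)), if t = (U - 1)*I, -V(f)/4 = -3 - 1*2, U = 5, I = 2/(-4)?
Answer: 246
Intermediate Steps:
I = -1/2 (I = 2*(-1/4) = -1/2 ≈ -0.50000)
V(f) = 20 (V(f) = -4*(-3 - 1*2) = -4*(-3 - 2) = -4*(-5) = 20)
m(n, X) = 4 + 2*X
t = -2 (t = (5 - 1)*(-1/2) = 4*(-1/2) = -2)
t*(-151 + m(V(5), 12)) = -2*(-151 + (4 + 2*12)) = -2*(-151 + (4 + 24)) = -2*(-151 + 28) = -2*(-123) = 246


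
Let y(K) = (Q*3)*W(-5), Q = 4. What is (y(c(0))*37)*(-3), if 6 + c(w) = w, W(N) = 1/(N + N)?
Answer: 666/5 ≈ 133.20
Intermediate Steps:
W(N) = 1/(2*N)
c(w) = -6 + w
y(K) = -6/5 (y(K) = (4*3)*((1/2)/(-5)) = 12*((1/2)*(-1/5)) = 12*(-1/10) = -6/5)
(y(c(0))*37)*(-3) = -6/5*37*(-3) = -222/5*(-3) = 666/5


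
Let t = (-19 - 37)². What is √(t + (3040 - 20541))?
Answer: 13*I*√85 ≈ 119.85*I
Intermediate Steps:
t = 3136 (t = (-56)² = 3136)
√(t + (3040 - 20541)) = √(3136 + (3040 - 20541)) = √(3136 - 17501) = √(-14365) = 13*I*√85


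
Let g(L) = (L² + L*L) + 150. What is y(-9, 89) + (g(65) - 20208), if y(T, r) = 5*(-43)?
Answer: -11823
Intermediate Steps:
y(T, r) = -215
g(L) = 150 + 2*L² (g(L) = (L² + L²) + 150 = 2*L² + 150 = 150 + 2*L²)
y(-9, 89) + (g(65) - 20208) = -215 + ((150 + 2*65²) - 20208) = -215 + ((150 + 2*4225) - 20208) = -215 + ((150 + 8450) - 20208) = -215 + (8600 - 20208) = -215 - 11608 = -11823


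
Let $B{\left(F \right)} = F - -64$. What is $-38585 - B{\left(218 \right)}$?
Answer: $-38867$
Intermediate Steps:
$B{\left(F \right)} = 64 + F$ ($B{\left(F \right)} = F + 64 = 64 + F$)
$-38585 - B{\left(218 \right)} = -38585 - \left(64 + 218\right) = -38585 - 282 = -38867$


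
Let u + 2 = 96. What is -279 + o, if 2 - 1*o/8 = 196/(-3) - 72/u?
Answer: 37477/141 ≈ 265.79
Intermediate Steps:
u = 94 (u = -2 + 96 = 94)
o = 76816/141 (o = 16 - 8*(196/(-3) - 72/94) = 16 - 8*(196*(-⅓) - 72*1/94) = 16 - 8*(-196/3 - 36/47) = 16 - 8*(-9320/141) = 16 + 74560/141 = 76816/141 ≈ 544.79)
-279 + o = -279 + 76816/141 = 37477/141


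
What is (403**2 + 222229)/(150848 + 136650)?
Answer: 192319/143749 ≈ 1.3379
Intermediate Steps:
(403**2 + 222229)/(150848 + 136650) = (162409 + 222229)/287498 = 384638*(1/287498) = 192319/143749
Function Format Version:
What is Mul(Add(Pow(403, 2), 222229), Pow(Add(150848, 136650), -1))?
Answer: Rational(192319, 143749) ≈ 1.3379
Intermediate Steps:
Mul(Add(Pow(403, 2), 222229), Pow(Add(150848, 136650), -1)) = Mul(Add(162409, 222229), Pow(287498, -1)) = Mul(384638, Rational(1, 287498)) = Rational(192319, 143749)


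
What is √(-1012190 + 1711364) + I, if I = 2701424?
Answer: 2701424 + 3*√77686 ≈ 2.7023e+6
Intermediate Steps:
√(-1012190 + 1711364) + I = √(-1012190 + 1711364) + 2701424 = √699174 + 2701424 = 3*√77686 + 2701424 = 2701424 + 3*√77686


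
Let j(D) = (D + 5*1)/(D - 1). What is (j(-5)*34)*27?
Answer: 0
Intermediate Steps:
j(D) = (5 + D)/(-1 + D) (j(D) = (D + 5)/(-1 + D) = (5 + D)/(-1 + D))
(j(-5)*34)*27 = (((5 - 5)/(-1 - 5))*34)*27 = ((0/(-6))*34)*27 = (-1/6*0*34)*27 = (0*34)*27 = 0*27 = 0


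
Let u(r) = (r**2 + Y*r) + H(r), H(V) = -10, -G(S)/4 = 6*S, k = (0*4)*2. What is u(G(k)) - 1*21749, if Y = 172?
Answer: -21759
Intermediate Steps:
k = 0 (k = 0*2 = 0)
G(S) = -24*S
u(r) = -10 + r**2 + 172*r (u(r) = (r**2 + 172*r) - 10 = -10 + r**2 + 172*r)
u(G(k)) - 1*21749 = (-10 + (-24*0)**2 + 172*(-24*0)) - 1*21749 = (-10 + 0**2 + 172*0) - 21749 = (-10 + 0 + 0) - 21749 = -10 - 21749 = -21759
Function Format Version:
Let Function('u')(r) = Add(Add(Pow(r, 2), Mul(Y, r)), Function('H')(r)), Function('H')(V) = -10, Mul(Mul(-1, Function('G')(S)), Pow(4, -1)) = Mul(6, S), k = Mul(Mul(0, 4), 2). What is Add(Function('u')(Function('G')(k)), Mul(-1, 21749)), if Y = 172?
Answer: -21759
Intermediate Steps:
k = 0 (k = Mul(0, 2) = 0)
Function('G')(S) = Mul(-24, S) (Function('G')(S) = Mul(-4, Mul(6, S)) = Mul(-24, S))
Function('u')(r) = Add(-10, Pow(r, 2), Mul(172, r)) (Function('u')(r) = Add(Add(Pow(r, 2), Mul(172, r)), -10) = Add(-10, Pow(r, 2), Mul(172, r)))
Add(Function('u')(Function('G')(k)), Mul(-1, 21749)) = Add(Add(-10, Pow(Mul(-24, 0), 2), Mul(172, Mul(-24, 0))), Mul(-1, 21749)) = Add(Add(-10, Pow(0, 2), Mul(172, 0)), -21749) = Add(Add(-10, 0, 0), -21749) = Add(-10, -21749) = -21759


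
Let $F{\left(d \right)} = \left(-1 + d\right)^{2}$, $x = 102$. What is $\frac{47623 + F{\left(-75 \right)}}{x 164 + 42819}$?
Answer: $\frac{53399}{59547} \approx 0.89675$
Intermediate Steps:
$\frac{47623 + F{\left(-75 \right)}}{x 164 + 42819} = \frac{47623 + \left(-1 - 75\right)^{2}}{102 \cdot 164 + 42819} = \frac{47623 + \left(-76\right)^{2}}{16728 + 42819} = \frac{47623 + 5776}{59547} = 53399 \cdot \frac{1}{59547} = \frac{53399}{59547}$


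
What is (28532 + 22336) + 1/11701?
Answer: 595206469/11701 ≈ 50868.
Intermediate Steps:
(28532 + 22336) + 1/11701 = 50868 + 1/11701 = 595206469/11701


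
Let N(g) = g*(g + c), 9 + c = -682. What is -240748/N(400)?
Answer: 60187/29100 ≈ 2.0683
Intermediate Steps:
c = -691 (c = -9 - 682 = -691)
N(g) = g*(-691 + g) (N(g) = g*(g - 691) = g*(-691 + g))
-240748/N(400) = -240748*1/(400*(-691 + 400)) = -240748/(400*(-291)) = -240748/(-116400) = -240748*(-1/116400) = 60187/29100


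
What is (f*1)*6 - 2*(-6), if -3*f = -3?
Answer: 18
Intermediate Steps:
f = 1 (f = -⅓*(-3) = 1)
(f*1)*6 - 2*(-6) = (1*1)*6 - 2*(-6) = 1*6 + 12 = 6 + 12 = 18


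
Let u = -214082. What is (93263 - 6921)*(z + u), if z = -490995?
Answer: -60877758334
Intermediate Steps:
(93263 - 6921)*(z + u) = (93263 - 6921)*(-490995 - 214082) = 86342*(-705077) = -60877758334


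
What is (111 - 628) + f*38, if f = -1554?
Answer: -59569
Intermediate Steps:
(111 - 628) + f*38 = (111 - 628) - 1554*38 = -517 - 59052 = -59569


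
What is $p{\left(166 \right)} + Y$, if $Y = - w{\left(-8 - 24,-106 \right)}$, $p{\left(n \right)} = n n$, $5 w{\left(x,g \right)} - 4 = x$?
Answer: $\frac{137808}{5} \approx 27562.0$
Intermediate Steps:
$w{\left(x,g \right)} = \frac{4}{5} + \frac{x}{5}$
$p{\left(n \right)} = n^{2}$
$Y = \frac{28}{5}$ ($Y = - (\frac{4}{5} + \frac{-8 - 24}{5}) = - (\frac{4}{5} + \frac{1}{5} \left(-32\right)) = - (\frac{4}{5} - \frac{32}{5}) = \left(-1\right) \left(- \frac{28}{5}\right) = \frac{28}{5} \approx 5.6$)
$p{\left(166 \right)} + Y = 166^{2} + \frac{28}{5} = 27556 + \frac{28}{5} = \frac{137808}{5}$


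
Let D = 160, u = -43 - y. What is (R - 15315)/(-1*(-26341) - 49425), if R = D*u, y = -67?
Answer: 11475/23084 ≈ 0.49710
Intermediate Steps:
u = 24 (u = -43 - 1*(-67) = -43 + 67 = 24)
R = 3840 (R = 160*24 = 3840)
(R - 15315)/(-1*(-26341) - 49425) = (3840 - 15315)/(-1*(-26341) - 49425) = -11475/(26341 - 49425) = -11475/(-23084) = -11475*(-1/23084) = 11475/23084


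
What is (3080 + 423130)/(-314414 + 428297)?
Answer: 142070/37961 ≈ 3.7425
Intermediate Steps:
(3080 + 423130)/(-314414 + 428297) = 426210/113883 = 426210*(1/113883) = 142070/37961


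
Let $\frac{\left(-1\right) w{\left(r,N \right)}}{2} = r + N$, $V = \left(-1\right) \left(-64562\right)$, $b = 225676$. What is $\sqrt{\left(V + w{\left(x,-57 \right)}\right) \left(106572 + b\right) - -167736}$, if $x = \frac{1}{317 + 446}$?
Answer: $\frac{2 \sqrt{63826628543538}}{109} \approx 1.4659 \cdot 10^{5}$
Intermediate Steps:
$x = \frac{1}{763} \approx 0.0013106$
$V = 64562$
$w{\left(r,N \right)} = - 2 N - 2 r$ ($w{\left(r,N \right)} = - 2 \left(r + N\right) = - 2 \left(N + r\right) = - 2 N - 2 r$)
$\sqrt{\left(V + w{\left(x,-57 \right)}\right) \left(106572 + b\right) - -167736} = \sqrt{\left(64562 - - \frac{86980}{763}\right) \left(106572 + 225676\right) - -167736} = \sqrt{\left(64562 + \left(114 - \frac{2}{763}\right)\right) 332248 + 167736} = \sqrt{\left(64562 + \frac{86980}{763}\right) 332248 + 167736} = \sqrt{\frac{49347786}{763} \cdot 332248 + 167736} = \sqrt{\frac{2342243314704}{109} + 167736} = \sqrt{\frac{2342261597928}{109}} = \frac{2 \sqrt{63826628543538}}{109}$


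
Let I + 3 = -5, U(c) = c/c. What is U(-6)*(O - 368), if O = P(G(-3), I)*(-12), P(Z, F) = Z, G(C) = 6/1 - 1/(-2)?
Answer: -446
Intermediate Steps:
U(c) = 1
G(C) = 13/2 (G(C) = 6*1 - 1*(-½) = 6 + ½ = 13/2)
I = -8 (I = -3 - 5 = -8)
O = -78 (O = (13/2)*(-12) = -78)
U(-6)*(O - 368) = 1*(-78 - 368) = 1*(-446) = -446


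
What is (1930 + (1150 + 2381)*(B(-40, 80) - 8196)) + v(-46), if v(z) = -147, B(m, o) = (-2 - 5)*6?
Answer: -29086595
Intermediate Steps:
B(m, o) = -42 (B(m, o) = -7*6 = -42)
(1930 + (1150 + 2381)*(B(-40, 80) - 8196)) + v(-46) = (1930 + (1150 + 2381)*(-42 - 8196)) - 147 = (1930 + 3531*(-8238)) - 147 = (1930 - 29088378) - 147 = -29086448 - 147 = -29086595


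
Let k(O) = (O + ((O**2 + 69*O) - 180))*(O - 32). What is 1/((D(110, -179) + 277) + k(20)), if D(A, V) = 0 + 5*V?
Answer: -1/20058 ≈ -4.9855e-5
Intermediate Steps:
D(A, V) = 5*V
k(O) = (-32 + O)*(-180 + O**2 + 70*O) (k(O) = (O + (-180 + O**2 + 69*O))*(-32 + O) = (-180 + O**2 + 70*O)*(-32 + O) = (-32 + O)*(-180 + O**2 + 70*O))
1/((D(110, -179) + 277) + k(20)) = 1/((5*(-179) + 277) + (5760 + 20**3 - 2420*20 + 38*20**2)) = 1/((-895 + 277) + (5760 + 8000 - 48400 + 38*400)) = 1/(-618 + (5760 + 8000 - 48400 + 15200)) = 1/(-618 - 19440) = 1/(-20058) = -1/20058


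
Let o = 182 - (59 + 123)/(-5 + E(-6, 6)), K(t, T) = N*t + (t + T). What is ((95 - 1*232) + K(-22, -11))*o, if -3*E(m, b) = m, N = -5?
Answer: -14560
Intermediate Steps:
E(m, b) = -m/3
K(t, T) = T - 4*t (K(t, T) = -5*t + (t + T) = -5*t + (T + t) = T - 4*t)
o = 728/3 (o = 182 - (59 + 123)/(-5 - ⅓*(-6)) = 182 - 182/(-5 + 2) = 182 - 182/(-3) = 182 - 182*(-1)/3 = 182 - 1*(-182/3) = 182 + 182/3 = 728/3 ≈ 242.67)
((95 - 1*232) + K(-22, -11))*o = ((95 - 1*232) + (-11 - 4*(-22)))*(728/3) = ((95 - 232) + (-11 + 88))*(728/3) = (-137 + 77)*(728/3) = -60*728/3 = -14560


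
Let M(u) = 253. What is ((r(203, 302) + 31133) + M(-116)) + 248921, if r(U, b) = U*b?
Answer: 341613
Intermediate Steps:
((r(203, 302) + 31133) + M(-116)) + 248921 = ((203*302 + 31133) + 253) + 248921 = ((61306 + 31133) + 253) + 248921 = (92439 + 253) + 248921 = 92692 + 248921 = 341613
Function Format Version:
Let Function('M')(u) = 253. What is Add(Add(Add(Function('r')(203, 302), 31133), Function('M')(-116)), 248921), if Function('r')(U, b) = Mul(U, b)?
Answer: 341613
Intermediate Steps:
Add(Add(Add(Function('r')(203, 302), 31133), Function('M')(-116)), 248921) = Add(Add(Add(Mul(203, 302), 31133), 253), 248921) = Add(Add(Add(61306, 31133), 253), 248921) = Add(Add(92439, 253), 248921) = Add(92692, 248921) = 341613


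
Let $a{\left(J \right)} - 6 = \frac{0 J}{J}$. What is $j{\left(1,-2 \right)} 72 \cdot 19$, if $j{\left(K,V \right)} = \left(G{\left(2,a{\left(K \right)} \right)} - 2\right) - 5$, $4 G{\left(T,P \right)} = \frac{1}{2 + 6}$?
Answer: $- \frac{38133}{4} \approx -9533.3$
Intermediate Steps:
$a{\left(J \right)} = 6$ ($a{\left(J \right)} = 6 + \frac{0 J}{J} = 6 + \frac{0}{J} = 6 + 0 = 6$)
$G{\left(T,P \right)} = \frac{1}{32}$ ($G{\left(T,P \right)} = \frac{1}{4 \left(2 + 6\right)} = \frac{1}{4 \cdot 8} = \frac{1}{4} \cdot \frac{1}{8} = \frac{1}{32}$)
$j{\left(K,V \right)} = - \frac{223}{32}$ ($j{\left(K,V \right)} = \left(\frac{1}{32} - 2\right) - 5 = - \frac{63}{32} - 5 = - \frac{223}{32}$)
$j{\left(1,-2 \right)} 72 \cdot 19 = \left(- \frac{223}{32}\right) 72 \cdot 19 = \left(- \frac{2007}{4}\right) 19 = - \frac{38133}{4}$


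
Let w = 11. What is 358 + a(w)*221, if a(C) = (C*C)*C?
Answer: 294509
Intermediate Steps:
a(C) = C³ (a(C) = C²*C = C³)
358 + a(w)*221 = 358 + 11³*221 = 358 + 1331*221 = 358 + 294151 = 294509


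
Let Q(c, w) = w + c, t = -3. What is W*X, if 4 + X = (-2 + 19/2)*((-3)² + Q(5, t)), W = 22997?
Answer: 3610529/2 ≈ 1.8053e+6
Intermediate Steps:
Q(c, w) = c + w
X = 157/2 (X = -4 + (-2 + 19/2)*((-3)² + (5 - 3)) = -4 + (-2 + 19*(½))*(9 + 2) = -4 + (-2 + 19/2)*11 = -4 + (15/2)*11 = -4 + 165/2 = 157/2 ≈ 78.500)
W*X = 22997*(157/2) = 3610529/2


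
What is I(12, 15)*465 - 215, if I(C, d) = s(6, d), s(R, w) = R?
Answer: 2575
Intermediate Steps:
I(C, d) = 6
I(12, 15)*465 - 215 = 6*465 - 215 = 2790 - 215 = 2575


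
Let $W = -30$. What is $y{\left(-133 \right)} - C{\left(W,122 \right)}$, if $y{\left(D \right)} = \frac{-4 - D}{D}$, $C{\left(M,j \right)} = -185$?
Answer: $\frac{24476}{133} \approx 184.03$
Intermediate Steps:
$y{\left(D \right)} = \frac{-4 - D}{D}$
$y{\left(-133 \right)} - C{\left(W,122 \right)} = \frac{-4 - -133}{-133} - -185 = - \frac{-4 + 133}{133} + 185 = \left(- \frac{1}{133}\right) 129 + 185 = - \frac{129}{133} + 185 = \frac{24476}{133}$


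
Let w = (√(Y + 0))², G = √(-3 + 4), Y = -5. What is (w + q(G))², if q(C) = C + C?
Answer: 9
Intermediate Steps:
G = 1 (G = √1 = 1)
q(C) = 2*C
w = -5 (w = (√(-5 + 0))² = (√(-5))² = (I*√5)² = -5)
(w + q(G))² = (-5 + 2*1)² = (-5 + 2)² = (-3)² = 9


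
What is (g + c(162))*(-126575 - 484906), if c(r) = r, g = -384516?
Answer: 235025168274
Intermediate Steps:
(g + c(162))*(-126575 - 484906) = (-384516 + 162)*(-126575 - 484906) = -384354*(-611481) = 235025168274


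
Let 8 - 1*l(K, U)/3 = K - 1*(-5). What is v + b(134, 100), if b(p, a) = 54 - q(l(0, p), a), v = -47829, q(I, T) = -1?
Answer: -47774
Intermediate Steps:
l(K, U) = 9 - 3*K (l(K, U) = 24 - 3*(K - 1*(-5)) = 24 - 3*(K + 5) = 24 - 3*(5 + K) = 24 + (-15 - 3*K) = 9 - 3*K)
b(p, a) = 55 (b(p, a) = 54 - 1*(-1) = 54 + 1 = 55)
v + b(134, 100) = -47829 + 55 = -47774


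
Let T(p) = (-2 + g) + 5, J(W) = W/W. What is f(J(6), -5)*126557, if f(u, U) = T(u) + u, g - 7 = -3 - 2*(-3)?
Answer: 1771798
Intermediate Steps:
g = 10 (g = 7 + (-3 - 2*(-3)) = 7 + (-3 + 6) = 7 + 3 = 10)
J(W) = 1
T(p) = 13 (T(p) = (-2 + 10) + 5 = 8 + 5 = 13)
f(u, U) = 13 + u
f(J(6), -5)*126557 = (13 + 1)*126557 = 14*126557 = 1771798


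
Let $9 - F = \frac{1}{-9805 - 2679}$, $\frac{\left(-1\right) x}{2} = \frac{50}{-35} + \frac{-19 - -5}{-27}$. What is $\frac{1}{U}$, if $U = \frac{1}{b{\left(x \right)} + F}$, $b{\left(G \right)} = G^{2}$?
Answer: $\frac{5490811021}{445940964} \approx 12.313$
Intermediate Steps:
$x = \frac{344}{189}$ ($x = - 2 \left(\frac{50}{-35} + \frac{-19 - -5}{-27}\right) = - 2 \left(50 \left(- \frac{1}{35}\right) + \left(-19 + 5\right) \left(- \frac{1}{27}\right)\right) = - 2 \left(- \frac{10}{7} - - \frac{14}{27}\right) = - 2 \left(- \frac{10}{7} + \frac{14}{27}\right) = \left(-2\right) \left(- \frac{172}{189}\right) = \frac{344}{189} \approx 1.8201$)
$F = \frac{112357}{12484}$ ($F = 9 - \frac{1}{-9805 - 2679} = 9 - \frac{1}{-12484} = 9 - - \frac{1}{12484} = 9 + \frac{1}{12484} = \frac{112357}{12484} \approx 9.0001$)
$U = \frac{445940964}{5490811021}$ ($U = \frac{1}{\left(\frac{344}{189}\right)^{2} + \frac{112357}{12484}} = \frac{1}{\frac{118336}{35721} + \frac{112357}{12484}} = \frac{1}{\frac{5490811021}{445940964}} = \frac{445940964}{5490811021} \approx 0.081216$)
$\frac{1}{U} = \frac{1}{\frac{445940964}{5490811021}} = \frac{5490811021}{445940964}$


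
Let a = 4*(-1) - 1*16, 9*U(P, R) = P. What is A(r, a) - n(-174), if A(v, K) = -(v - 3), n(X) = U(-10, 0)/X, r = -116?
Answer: 93172/783 ≈ 118.99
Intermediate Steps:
U(P, R) = P/9
a = -20 (a = -4 - 16 = -20)
n(X) = -10/(9*X) (n(X) = ((⅑)*(-10))/X = -10/(9*X))
A(v, K) = 3 - v (A(v, K) = -(-3 + v) = 3 - v)
A(r, a) - n(-174) = (3 - 1*(-116)) - (-10)/(9*(-174)) = (3 + 116) - (-10)*(-1)/(9*174) = 119 - 1*5/783 = 119 - 5/783 = 93172/783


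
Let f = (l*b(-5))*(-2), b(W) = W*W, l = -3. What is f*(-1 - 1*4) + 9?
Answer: -741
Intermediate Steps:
b(W) = W**2
f = 150 (f = -3*(-5)**2*(-2) = -3*25*(-2) = -75*(-2) = 150)
f*(-1 - 1*4) + 9 = 150*(-1 - 1*4) + 9 = 150*(-1 - 4) + 9 = 150*(-5) + 9 = -750 + 9 = -741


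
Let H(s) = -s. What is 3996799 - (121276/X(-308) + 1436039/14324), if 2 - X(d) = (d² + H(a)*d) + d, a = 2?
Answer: 2724180868927357/681607540 ≈ 3.9967e+6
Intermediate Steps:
X(d) = 2 + d - d² (X(d) = 2 - ((d² + (-1*2)*d) + d) = 2 - ((d² - 2*d) + d) = 2 - (d² - d) = 2 + (d - d²) = 2 + d - d²)
3996799 - (121276/X(-308) + 1436039/14324) = 3996799 - (121276/(2 - 308 - 1*(-308)²) + 1436039/14324) = 3996799 - (121276/(2 - 308 - 1*94864) + 1436039*(1/14324)) = 3996799 - (121276/(2 - 308 - 94864) + 1436039/14324) = 3996799 - (121276/(-95170) + 1436039/14324) = 3996799 - (121276*(-1/95170) + 1436039/14324) = 3996799 - (-60638/47585 + 1436039/14324) = 3996799 - 1*67465337103/681607540 = 3996799 - 67465337103/681607540 = 2724180868927357/681607540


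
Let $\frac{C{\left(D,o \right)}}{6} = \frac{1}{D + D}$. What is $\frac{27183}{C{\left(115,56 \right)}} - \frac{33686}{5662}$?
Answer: $\frac{2949927622}{2831} \approx 1.042 \cdot 10^{6}$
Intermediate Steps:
$C{\left(D,o \right)} = \frac{3}{D}$ ($C{\left(D,o \right)} = \frac{6}{D + D} = \frac{6}{2 D} = 6 \frac{1}{2 D} = \frac{3}{D}$)
$\frac{27183}{C{\left(115,56 \right)}} - \frac{33686}{5662} = \frac{27183}{3 \cdot \frac{1}{115}} - \frac{33686}{5662} = \frac{27183}{3 \cdot \frac{1}{115}} - \frac{16843}{2831} = \frac{27183}{\frac{3}{115}} - \frac{16843}{2831} = 27183 \cdot \frac{115}{3} - \frac{16843}{2831} = 1042015 - \frac{16843}{2831} = \frac{2949927622}{2831}$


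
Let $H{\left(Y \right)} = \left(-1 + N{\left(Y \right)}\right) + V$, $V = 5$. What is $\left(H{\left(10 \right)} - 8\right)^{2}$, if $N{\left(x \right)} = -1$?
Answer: $25$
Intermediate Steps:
$H{\left(Y \right)} = 3$ ($H{\left(Y \right)} = \left(-1 - 1\right) + 5 = -2 + 5 = 3$)
$\left(H{\left(10 \right)} - 8\right)^{2} = \left(3 - 8\right)^{2} = \left(-5\right)^{2} = 25$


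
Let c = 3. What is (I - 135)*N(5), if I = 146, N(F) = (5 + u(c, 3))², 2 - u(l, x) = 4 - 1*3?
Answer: 396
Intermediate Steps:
u(l, x) = 1 (u(l, x) = 2 - (4 - 1*3) = 2 - (4 - 3) = 2 - 1*1 = 2 - 1 = 1)
N(F) = 36 (N(F) = (5 + 1)² = 6² = 36)
(I - 135)*N(5) = (146 - 135)*36 = 11*36 = 396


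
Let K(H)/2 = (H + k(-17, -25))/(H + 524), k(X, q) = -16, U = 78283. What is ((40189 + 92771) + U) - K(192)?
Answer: 37812409/179 ≈ 2.1124e+5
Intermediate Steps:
K(H) = 2*(-16 + H)/(524 + H) (K(H) = 2*((H - 16)/(H + 524)) = 2*((-16 + H)/(524 + H)) = 2*(-16 + H)/(524 + H))
((40189 + 92771) + U) - K(192) = ((40189 + 92771) + 78283) - 2*(-16 + 192)/(524 + 192) = (132960 + 78283) - 2*176/716 = 211243 - 2*176/716 = 211243 - 1*88/179 = 211243 - 88/179 = 37812409/179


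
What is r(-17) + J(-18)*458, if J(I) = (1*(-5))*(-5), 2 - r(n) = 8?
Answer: 11444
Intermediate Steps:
r(n) = -6 (r(n) = 2 - 1*8 = 2 - 8 = -6)
J(I) = 25 (J(I) = -5*(-5) = 25)
r(-17) + J(-18)*458 = -6 + 25*458 = -6 + 11450 = 11444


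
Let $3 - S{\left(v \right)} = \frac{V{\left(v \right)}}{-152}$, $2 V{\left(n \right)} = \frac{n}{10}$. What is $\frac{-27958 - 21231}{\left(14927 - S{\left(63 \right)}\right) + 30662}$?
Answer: $- \frac{149534560}{138581377} \approx -1.079$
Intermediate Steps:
$V{\left(n \right)} = \frac{n}{20}$ ($V{\left(n \right)} = \frac{n \frac{1}{10}}{2} = \frac{\frac{1}{10} n}{2} = \frac{n}{20}$)
$S{\left(v \right)} = 3 + \frac{v}{3040}$ ($S{\left(v \right)} = 3 - \frac{\frac{1}{20} v}{-152} = 3 - \frac{v}{20} \left(- \frac{1}{152}\right) = 3 - - \frac{v}{3040} = 3 + \frac{v}{3040}$)
$\frac{-27958 - 21231}{\left(14927 - S{\left(63 \right)}\right) + 30662} = \frac{-27958 - 21231}{\left(14927 - \left(3 + \frac{1}{3040} \cdot 63\right)\right) + 30662} = - \frac{49189}{\left(14927 - \left(3 + \frac{63}{3040}\right)\right) + 30662} = - \frac{49189}{\left(14927 - \frac{9183}{3040}\right) + 30662} = - \frac{49189}{\frac{45368897}{3040} + 30662} = - \frac{49189}{\frac{138581377}{3040}} = \left(-49189\right) \frac{3040}{138581377} = - \frac{149534560}{138581377}$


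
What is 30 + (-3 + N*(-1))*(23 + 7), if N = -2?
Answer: 0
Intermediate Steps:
30 + (-3 + N*(-1))*(23 + 7) = 30 + (-3 - 2*(-1))*(23 + 7) = 30 + (-3 + 2)*30 = 30 - 1*30 = 30 - 30 = 0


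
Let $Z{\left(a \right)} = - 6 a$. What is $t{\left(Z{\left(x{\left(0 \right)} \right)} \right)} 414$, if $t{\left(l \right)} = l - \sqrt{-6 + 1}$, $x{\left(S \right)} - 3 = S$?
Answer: $-7452 - 414 i \sqrt{5} \approx -7452.0 - 925.73 i$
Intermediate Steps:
$x{\left(S \right)} = 3 + S$
$t{\left(l \right)} = l - i \sqrt{5}$ ($t{\left(l \right)} = l - \sqrt{-5} = l - i \sqrt{5}$)
$t{\left(Z{\left(x{\left(0 \right)} \right)} \right)} 414 = \left(- 6 \left(3 + 0\right) - i \sqrt{5}\right) 414 = \left(\left(-6\right) 3 - i \sqrt{5}\right) 414 = \left(-18 - i \sqrt{5}\right) 414 = -7452 - 414 i \sqrt{5}$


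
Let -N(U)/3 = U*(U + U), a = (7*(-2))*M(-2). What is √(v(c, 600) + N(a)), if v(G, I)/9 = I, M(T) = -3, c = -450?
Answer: 72*I ≈ 72.0*I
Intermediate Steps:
v(G, I) = 9*I
a = 42 (a = (7*(-2))*(-3) = -14*(-3) = 42)
N(U) = -6*U² (N(U) = -3*U*(U + U) = -3*U*2*U = -6*U²)
√(v(c, 600) + N(a)) = √(9*600 - 6*42²) = √(5400 - 6*1764) = √(5400 - 10584) = √(-5184) = 72*I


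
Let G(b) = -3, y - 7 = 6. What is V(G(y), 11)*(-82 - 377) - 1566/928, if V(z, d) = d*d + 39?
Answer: -1175067/16 ≈ -73442.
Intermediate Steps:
y = 13 (y = 7 + 6 = 13)
V(z, d) = 39 + d**2 (V(z, d) = d**2 + 39 = 39 + d**2)
V(G(y), 11)*(-82 - 377) - 1566/928 = (39 + 11**2)*(-82 - 377) - 1566/928 = (39 + 121)*(-459) - 1566*1/928 = 160*(-459) - 27/16 = -73440 - 27/16 = -1175067/16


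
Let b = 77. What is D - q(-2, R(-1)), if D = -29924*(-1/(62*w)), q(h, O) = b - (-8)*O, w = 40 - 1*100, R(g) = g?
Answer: -71651/930 ≈ -77.044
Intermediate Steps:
w = -60 (w = 40 - 100 = -60)
q(h, O) = 77 + 8*O (q(h, O) = 77 - (-8)*O = 77 + 8*O)
D = -7481/930 (D = -29924/((-62*(-60))) = -29924/3720 = -29924*1/3720 = -7481/930 ≈ -8.0441)
D - q(-2, R(-1)) = -7481/930 - (77 + 8*(-1)) = -7481/930 - (77 - 8) = -7481/930 - 1*69 = -7481/930 - 69 = -71651/930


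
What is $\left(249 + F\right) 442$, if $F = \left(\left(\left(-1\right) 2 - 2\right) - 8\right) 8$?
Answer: $67626$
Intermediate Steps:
$F = -96$ ($F = \left(\left(-2 - 2\right) - 8\right) 8 = \left(-4 - 8\right) 8 = \left(-12\right) 8 = -96$)
$\left(249 + F\right) 442 = \left(249 - 96\right) 442 = 153 \cdot 442 = 67626$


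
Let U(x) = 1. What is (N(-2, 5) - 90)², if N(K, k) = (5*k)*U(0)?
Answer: 4225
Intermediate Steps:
N(K, k) = 5*k (N(K, k) = (5*k)*1 = 5*k)
(N(-2, 5) - 90)² = (5*5 - 90)² = (25 - 90)² = (-65)² = 4225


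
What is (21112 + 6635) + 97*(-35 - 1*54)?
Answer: 19114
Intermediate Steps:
(21112 + 6635) + 97*(-35 - 1*54) = 27747 + 97*(-35 - 54) = 27747 + 97*(-89) = 27747 - 8633 = 19114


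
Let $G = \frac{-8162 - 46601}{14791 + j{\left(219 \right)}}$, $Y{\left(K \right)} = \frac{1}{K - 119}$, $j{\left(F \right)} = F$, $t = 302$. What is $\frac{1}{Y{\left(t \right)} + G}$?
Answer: $- \frac{2746830}{10006619} \approx -0.2745$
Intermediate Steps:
$Y{\left(K \right)} = \frac{1}{-119 + K}$
$G = - \frac{54763}{15010}$ ($G = \frac{-8162 - 46601}{14791 + 219} = - \frac{54763}{15010} \approx -3.6484$)
$\frac{1}{Y{\left(t \right)} + G} = \frac{1}{\frac{1}{-119 + 302} - \frac{54763}{15010}} = \frac{1}{\frac{1}{183} - \frac{54763}{15010}} = \frac{1}{- \frac{10006619}{2746830}} = - \frac{2746830}{10006619}$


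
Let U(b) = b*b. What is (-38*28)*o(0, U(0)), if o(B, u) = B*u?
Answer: 0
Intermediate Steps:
U(b) = b**2
(-38*28)*o(0, U(0)) = (-38*28)*(0*0**2) = -0*0 = -1064*0 = 0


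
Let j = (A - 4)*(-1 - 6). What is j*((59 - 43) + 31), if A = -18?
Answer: 7238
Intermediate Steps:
j = 154 (j = (-18 - 4)*(-1 - 6) = -22*(-7) = 154)
j*((59 - 43) + 31) = 154*((59 - 43) + 31) = 154*(16 + 31) = 154*47 = 7238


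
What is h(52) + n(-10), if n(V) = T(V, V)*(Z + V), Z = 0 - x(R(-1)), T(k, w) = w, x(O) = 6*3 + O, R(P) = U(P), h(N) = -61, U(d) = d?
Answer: 209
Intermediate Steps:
R(P) = P
x(O) = 18 + O
Z = -17 (Z = 0 - (18 - 1) = 0 - 1*17 = 0 - 17 = -17)
n(V) = V*(-17 + V)
h(52) + n(-10) = -61 - 10*(-17 - 10) = -61 - 10*(-27) = -61 + 270 = 209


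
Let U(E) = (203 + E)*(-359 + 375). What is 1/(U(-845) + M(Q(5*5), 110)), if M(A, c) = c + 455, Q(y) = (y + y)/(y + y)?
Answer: -1/9707 ≈ -0.00010302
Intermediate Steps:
Q(y) = 1 (Q(y) = (2*y)/((2*y)) = (2*y)*(1/(2*y)) = 1)
M(A, c) = 455 + c
U(E) = 3248 + 16*E (U(E) = (203 + E)*16 = 3248 + 16*E)
1/(U(-845) + M(Q(5*5), 110)) = 1/((3248 + 16*(-845)) + (455 + 110)) = 1/((3248 - 13520) + 565) = 1/(-10272 + 565) = 1/(-9707) = -1/9707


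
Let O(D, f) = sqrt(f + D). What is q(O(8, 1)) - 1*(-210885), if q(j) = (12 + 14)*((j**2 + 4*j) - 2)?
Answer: 211379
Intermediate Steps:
O(D, f) = sqrt(D + f)
q(j) = -52 + 26*j**2 + 104*j (q(j) = 26*(-2 + j**2 + 4*j) = -52 + 26*j**2 + 104*j)
q(O(8, 1)) - 1*(-210885) = (-52 + 26*(sqrt(8 + 1))**2 + 104*sqrt(8 + 1)) - 1*(-210885) = (-52 + 26*(sqrt(9))**2 + 104*sqrt(9)) + 210885 = (-52 + 26*3**2 + 104*3) + 210885 = (-52 + 26*9 + 312) + 210885 = (-52 + 234 + 312) + 210885 = 494 + 210885 = 211379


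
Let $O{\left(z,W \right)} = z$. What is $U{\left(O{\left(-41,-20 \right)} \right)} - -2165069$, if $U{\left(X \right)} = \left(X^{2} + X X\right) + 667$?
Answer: $2169098$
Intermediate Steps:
$U{\left(X \right)} = 667 + 2 X^{2}$ ($U{\left(X \right)} = \left(X^{2} + X^{2}\right) + 667 = 2 X^{2} + 667 = 667 + 2 X^{2}$)
$U{\left(O{\left(-41,-20 \right)} \right)} - -2165069 = \left(667 + 2 \left(-41\right)^{2}\right) - -2165069 = \left(667 + 2 \cdot 1681\right) + 2165069 = \left(667 + 3362\right) + 2165069 = 4029 + 2165069 = 2169098$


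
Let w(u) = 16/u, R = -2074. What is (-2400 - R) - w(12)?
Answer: -982/3 ≈ -327.33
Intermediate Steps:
(-2400 - R) - w(12) = (-2400 - 1*(-2074)) - 16/12 = (-2400 + 2074) - 16/12 = -326 - 1*4/3 = -326 - 4/3 = -982/3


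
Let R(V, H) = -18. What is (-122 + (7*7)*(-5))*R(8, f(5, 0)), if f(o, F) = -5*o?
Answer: 6606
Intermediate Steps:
(-122 + (7*7)*(-5))*R(8, f(5, 0)) = (-122 + (7*7)*(-5))*(-18) = (-122 + 49*(-5))*(-18) = (-122 - 245)*(-18) = -367*(-18) = 6606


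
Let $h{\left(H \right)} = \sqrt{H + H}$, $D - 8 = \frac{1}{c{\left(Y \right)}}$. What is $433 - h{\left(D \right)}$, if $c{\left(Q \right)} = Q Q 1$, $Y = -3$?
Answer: $433 - \frac{\sqrt{146}}{3} \approx 428.97$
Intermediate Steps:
$c{\left(Q \right)} = Q^{2}$ ($c{\left(Q \right)} = Q^{2} \cdot 1 = Q^{2}$)
$D = \frac{73}{9}$ ($D = 8 + \frac{1}{\left(-3\right)^{2}} = 8 + \frac{1}{9} = \frac{73}{9} \approx 8.1111$)
$h{\left(H \right)} = \sqrt{2} \sqrt{H}$ ($h{\left(H \right)} = \sqrt{2 H} = \sqrt{2} \sqrt{H}$)
$433 - h{\left(D \right)} = 433 - \sqrt{2} \sqrt{\frac{73}{9}} = 433 - \sqrt{2} \frac{\sqrt{73}}{3} = 433 - \frac{\sqrt{146}}{3}$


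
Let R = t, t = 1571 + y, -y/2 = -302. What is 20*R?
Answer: 43500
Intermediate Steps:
y = 604 (y = -2*(-302) = 604)
t = 2175 (t = 1571 + 604 = 2175)
R = 2175
20*R = 20*2175 = 43500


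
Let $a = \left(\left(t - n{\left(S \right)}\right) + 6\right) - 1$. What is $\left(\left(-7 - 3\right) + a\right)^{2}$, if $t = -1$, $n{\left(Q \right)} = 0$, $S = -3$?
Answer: $36$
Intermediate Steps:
$a = 4$ ($a = \left(\left(-1 - 0\right) + 6\right) - 1 = \left(\left(-1 + 0\right) + 6\right) - 1 = \left(-1 + 6\right) - 1 = 5 - 1 = 4$)
$\left(\left(-7 - 3\right) + a\right)^{2} = \left(\left(-7 - 3\right) + 4\right)^{2} = \left(-10 + 4\right)^{2} = \left(-6\right)^{2} = 36$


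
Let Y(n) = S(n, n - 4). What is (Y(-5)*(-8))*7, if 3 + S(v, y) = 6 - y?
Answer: -672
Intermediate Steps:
S(v, y) = 3 - y (S(v, y) = -3 + (6 - y) = 3 - y)
Y(n) = 7 - n (Y(n) = 3 - (n - 4) = 3 - (-4 + n) = 3 + (4 - n) = 7 - n)
(Y(-5)*(-8))*7 = ((7 - 1*(-5))*(-8))*7 = ((7 + 5)*(-8))*7 = (12*(-8))*7 = -96*7 = -672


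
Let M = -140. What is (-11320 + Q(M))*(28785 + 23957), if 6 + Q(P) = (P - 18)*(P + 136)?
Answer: -564022948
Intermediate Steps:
Q(P) = -6 + (-18 + P)*(136 + P) (Q(P) = -6 + (P - 18)*(P + 136) = -6 + (-18 + P)*(136 + P))
(-11320 + Q(M))*(28785 + 23957) = (-11320 + (-2454 + (-140)² + 118*(-140)))*(28785 + 23957) = (-11320 + (-2454 + 19600 - 16520))*52742 = (-11320 + 626)*52742 = -10694*52742 = -564022948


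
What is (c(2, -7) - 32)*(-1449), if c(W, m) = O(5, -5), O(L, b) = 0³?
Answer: 46368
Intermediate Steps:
O(L, b) = 0
c(W, m) = 0
(c(2, -7) - 32)*(-1449) = (0 - 32)*(-1449) = -32*(-1449) = 46368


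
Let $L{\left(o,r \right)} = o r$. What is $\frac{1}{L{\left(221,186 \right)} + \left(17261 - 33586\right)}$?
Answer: $\frac{1}{24781} \approx 4.0354 \cdot 10^{-5}$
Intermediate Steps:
$\frac{1}{L{\left(221,186 \right)} + \left(17261 - 33586\right)} = \frac{1}{221 \cdot 186 + \left(17261 - 33586\right)} = \frac{1}{41106 + \left(17261 - 33586\right)} = \frac{1}{41106 - 16325} = \frac{1}{24781}$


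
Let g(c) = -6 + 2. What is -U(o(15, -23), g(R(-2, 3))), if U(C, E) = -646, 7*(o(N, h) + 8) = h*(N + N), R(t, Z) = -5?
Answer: 646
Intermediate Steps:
o(N, h) = -8 + 2*N*h/7 (o(N, h) = -8 + (h*(N + N))/7 = -8 + (h*(2*N))/7 = -8 + (2*N*h)/7 = -8 + 2*N*h/7)
g(c) = -4
-U(o(15, -23), g(R(-2, 3))) = -1*(-646) = 646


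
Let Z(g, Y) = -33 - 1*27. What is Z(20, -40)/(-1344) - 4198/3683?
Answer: -451761/412496 ≈ -1.0952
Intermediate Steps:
Z(g, Y) = -60 (Z(g, Y) = -33 - 27 = -60)
Z(20, -40)/(-1344) - 4198/3683 = -60/(-1344) - 4198/3683 = -60*(-1/1344) - 4198*1/3683 = 5/112 - 4198/3683 = -451761/412496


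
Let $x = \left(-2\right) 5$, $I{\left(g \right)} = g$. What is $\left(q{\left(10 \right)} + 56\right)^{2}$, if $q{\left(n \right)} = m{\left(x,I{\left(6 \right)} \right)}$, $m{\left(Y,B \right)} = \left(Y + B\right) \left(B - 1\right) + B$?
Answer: $1764$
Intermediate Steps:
$x = -10$
$m{\left(Y,B \right)} = B + \left(-1 + B\right) \left(B + Y\right)$ ($m{\left(Y,B \right)} = \left(B + Y\right) \left(-1 + B\right) + B = \left(-1 + B\right) \left(B + Y\right) + B = B + \left(-1 + B\right) \left(B + Y\right)$)
$q{\left(n \right)} = -14$ ($q{\left(n \right)} = 6^{2} - -10 + 6 \left(-10\right) = 36 + 10 - 60 = -14$)
$\left(q{\left(10 \right)} + 56\right)^{2} = \left(-14 + 56\right)^{2} = 42^{2} = 1764$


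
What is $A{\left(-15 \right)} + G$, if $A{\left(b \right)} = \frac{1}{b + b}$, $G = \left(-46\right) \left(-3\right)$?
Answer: $\frac{4139}{30} \approx 137.97$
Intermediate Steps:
$G = 138$
$A{\left(b \right)} = \frac{1}{2 b}$
$A{\left(-15 \right)} + G = \frac{1}{2 \left(-15\right)} + 138 = \frac{1}{2} \left(- \frac{1}{15}\right) + 138 = - \frac{1}{30} + 138 = \frac{4139}{30}$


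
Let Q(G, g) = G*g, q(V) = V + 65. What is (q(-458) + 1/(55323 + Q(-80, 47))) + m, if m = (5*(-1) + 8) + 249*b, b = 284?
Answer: 3626219539/51563 ≈ 70326.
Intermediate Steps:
q(V) = 65 + V
m = 70719 (m = (5*(-1) + 8) + 249*284 = (-5 + 8) + 70716 = 3 + 70716 = 70719)
(q(-458) + 1/(55323 + Q(-80, 47))) + m = ((65 - 458) + 1/(55323 - 80*47)) + 70719 = (-393 + 1/(55323 - 3760)) + 70719 = (-393 + 1/51563) + 70719 = -20264258/51563 + 70719 = 3626219539/51563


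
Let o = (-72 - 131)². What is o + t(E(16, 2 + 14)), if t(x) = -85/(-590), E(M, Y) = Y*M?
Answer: 4862679/118 ≈ 41209.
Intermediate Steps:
E(M, Y) = M*Y
t(x) = 17/118 (t(x) = -85*(-1/590) = 17/118)
o = 41209 (o = (-203)² = 41209)
o + t(E(16, 2 + 14)) = 41209 + 17/118 = 4862679/118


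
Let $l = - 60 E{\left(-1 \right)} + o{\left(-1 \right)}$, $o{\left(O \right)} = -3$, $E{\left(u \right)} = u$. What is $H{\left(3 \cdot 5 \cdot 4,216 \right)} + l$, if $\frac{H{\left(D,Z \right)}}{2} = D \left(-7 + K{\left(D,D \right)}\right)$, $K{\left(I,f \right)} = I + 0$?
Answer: $6417$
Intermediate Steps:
$K{\left(I,f \right)} = I$
$H{\left(D,Z \right)} = 2 D \left(-7 + D\right)$
$l = 57$ ($l = \left(-60\right) \left(-1\right) - 3 = 60 - 3 = 57$)
$H{\left(3 \cdot 5 \cdot 4,216 \right)} + l = 2 \cdot 3 \cdot 5 \cdot 4 \left(-7 + 3 \cdot 5 \cdot 4\right) + 57 = 2 \cdot 15 \cdot 4 \left(-7 + 15 \cdot 4\right) + 57 = 2 \cdot 60 \left(-7 + 60\right) + 57 = 2 \cdot 60 \cdot 53 + 57 = 6360 + 57 = 6417$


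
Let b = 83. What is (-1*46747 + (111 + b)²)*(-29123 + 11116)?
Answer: 164061777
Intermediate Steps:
(-1*46747 + (111 + b)²)*(-29123 + 11116) = (-1*46747 + (111 + 83)²)*(-29123 + 11116) = (-46747 + 194²)*(-18007) = (-46747 + 37636)*(-18007) = -9111*(-18007) = 164061777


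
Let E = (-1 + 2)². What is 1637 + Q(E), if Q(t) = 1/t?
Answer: 1638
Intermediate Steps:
E = 1 (E = 1² = 1)
1637 + Q(E) = 1637 + 1/1 = 1637 + 1 = 1638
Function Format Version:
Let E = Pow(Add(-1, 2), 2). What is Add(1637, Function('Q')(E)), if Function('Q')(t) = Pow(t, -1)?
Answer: 1638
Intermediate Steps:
E = 1 (E = Pow(1, 2) = 1)
Add(1637, Function('Q')(E)) = Add(1637, Pow(1, -1)) = Add(1637, 1) = 1638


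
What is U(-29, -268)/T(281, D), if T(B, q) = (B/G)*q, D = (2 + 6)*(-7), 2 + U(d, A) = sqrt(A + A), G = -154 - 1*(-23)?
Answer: -131/7868 + 131*I*sqrt(134)/7868 ≈ -0.01665 + 0.19273*I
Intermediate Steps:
G = -131 (G = -154 + 23 = -131)
U(d, A) = -2 + sqrt(2)*sqrt(A) (U(d, A) = -2 + sqrt(A + A) = -2 + sqrt(2*A) = -2 + sqrt(2)*sqrt(A))
D = -56 (D = 8*(-7) = -56)
T(B, q) = -B*q/131 (T(B, q) = (B/(-131))*q = (B*(-1/131))*q = (-B/131)*q = -B*q/131)
U(-29, -268)/T(281, D) = (-2 + sqrt(2)*sqrt(-268))/((-1/131*281*(-56))) = (-2 + sqrt(2)*(2*I*sqrt(67)))/(15736/131) = (-2 + 2*I*sqrt(134))*(131/15736) = -131/7868 + 131*I*sqrt(134)/7868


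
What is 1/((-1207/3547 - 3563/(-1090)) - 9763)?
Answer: -3866230/37734681159 ≈ -0.00010246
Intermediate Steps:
1/((-1207/3547 - 3563/(-1090)) - 9763) = 1/((-1207*1/3547 - 3563*(-1/1090)) - 9763) = 1/((-1207/3547 + 3563/1090) - 9763) = 1/(11322331/3866230 - 9763) = 1/(-37734681159/3866230) = -3866230/37734681159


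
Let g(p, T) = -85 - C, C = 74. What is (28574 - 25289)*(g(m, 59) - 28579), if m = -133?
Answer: -94404330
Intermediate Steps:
g(p, T) = -159 (g(p, T) = -85 - 1*74 = -85 - 74 = -159)
(28574 - 25289)*(g(m, 59) - 28579) = (28574 - 25289)*(-159 - 28579) = 3285*(-28738) = -94404330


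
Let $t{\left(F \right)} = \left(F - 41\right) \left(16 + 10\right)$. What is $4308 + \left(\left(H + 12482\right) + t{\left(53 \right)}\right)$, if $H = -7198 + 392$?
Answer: $10296$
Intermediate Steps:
$t{\left(F \right)} = -1066 + 26 F$ ($t{\left(F \right)} = \left(-41 + F\right) 26 = -1066 + 26 F$)
$H = -6806$
$4308 + \left(\left(H + 12482\right) + t{\left(53 \right)}\right) = 4308 + \left(\left(-6806 + 12482\right) + \left(-1066 + 26 \cdot 53\right)\right) = 4308 + \left(5676 + \left(-1066 + 1378\right)\right) = 4308 + \left(5676 + 312\right) = 4308 + 5988 = 10296$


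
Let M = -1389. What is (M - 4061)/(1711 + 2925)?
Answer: -2725/2318 ≈ -1.1756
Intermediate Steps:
(M - 4061)/(1711 + 2925) = (-1389 - 4061)/(1711 + 2925) = -5450/4636 = -5450*1/4636 = -2725/2318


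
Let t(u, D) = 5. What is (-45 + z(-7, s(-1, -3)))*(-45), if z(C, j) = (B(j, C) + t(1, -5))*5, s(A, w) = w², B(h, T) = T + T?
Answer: 4050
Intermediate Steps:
B(h, T) = 2*T
z(C, j) = 25 + 10*C (z(C, j) = (2*C + 5)*5 = (5 + 2*C)*5 = 25 + 10*C)
(-45 + z(-7, s(-1, -3)))*(-45) = (-45 + (25 + 10*(-7)))*(-45) = (-45 + (25 - 70))*(-45) = (-45 - 45)*(-45) = -90*(-45) = 4050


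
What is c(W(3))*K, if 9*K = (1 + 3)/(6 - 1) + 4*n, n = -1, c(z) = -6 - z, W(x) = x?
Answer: 16/5 ≈ 3.2000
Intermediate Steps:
K = -16/45 (K = ((1 + 3)/(6 - 1) + 4*(-1))/9 = (4/5 - 4)/9 = (4*(⅕) - 4)/9 = (⅘ - 4)/9 = (⅑)*(-16/5) = -16/45 ≈ -0.35556)
c(W(3))*K = (-6 - 1*3)*(-16/45) = (-6 - 3)*(-16/45) = -9*(-16/45) = 16/5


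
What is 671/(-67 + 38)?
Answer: -671/29 ≈ -23.138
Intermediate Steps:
671/(-67 + 38) = 671/(-29) = 671*(-1/29) = -671/29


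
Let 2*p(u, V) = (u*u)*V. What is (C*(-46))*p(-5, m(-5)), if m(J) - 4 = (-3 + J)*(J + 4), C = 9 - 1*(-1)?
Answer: -69000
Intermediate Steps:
C = 10 (C = 9 + 1 = 10)
m(J) = 4 + (-3 + J)*(4 + J) (m(J) = 4 + (-3 + J)*(J + 4) = 4 + (-3 + J)*(4 + J))
p(u, V) = V*u**2/2 (p(u, V) = ((u*u)*V)/2 = (u**2*V)/2 = (V*u**2)/2 = V*u**2/2)
(C*(-46))*p(-5, m(-5)) = (10*(-46))*((1/2)*(-8 - 5 + (-5)**2)*(-5)**2) = -230*(-8 - 5 + 25)*25 = -230*12*25 = -460*150 = -69000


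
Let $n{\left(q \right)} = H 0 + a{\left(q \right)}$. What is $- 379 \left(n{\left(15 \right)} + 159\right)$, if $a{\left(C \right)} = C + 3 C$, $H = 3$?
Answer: $-83001$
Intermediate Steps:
$a{\left(C \right)} = 4 C$
$n{\left(q \right)} = 4 q$ ($n{\left(q \right)} = 3 \cdot 0 + 4 q = 0 + 4 q = 4 q$)
$- 379 \left(n{\left(15 \right)} + 159\right) = - 379 \left(4 \cdot 15 + 159\right) = - 379 \left(60 + 159\right) = \left(-379\right) 219 = -83001$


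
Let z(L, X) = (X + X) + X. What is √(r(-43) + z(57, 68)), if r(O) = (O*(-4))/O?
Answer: 10*√2 ≈ 14.142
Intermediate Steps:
r(O) = -4 (r(O) = (-4*O)/O = -4)
z(L, X) = 3*X (z(L, X) = 2*X + X = 3*X)
√(r(-43) + z(57, 68)) = √(-4 + 3*68) = √(-4 + 204) = √200 = 10*√2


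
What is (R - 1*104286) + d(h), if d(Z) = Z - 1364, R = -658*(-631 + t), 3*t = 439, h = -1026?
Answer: 636704/3 ≈ 2.1223e+5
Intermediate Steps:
t = 439/3 (t = (⅓)*439 = 439/3 ≈ 146.33)
R = 956732/3 (R = -658*(-631 + 439/3) = -658*(-1454/3) = 956732/3 ≈ 3.1891e+5)
d(Z) = -1364 + Z
(R - 1*104286) + d(h) = (956732/3 - 1*104286) + (-1364 - 1026) = (956732/3 - 104286) - 2390 = 643874/3 - 2390 = 636704/3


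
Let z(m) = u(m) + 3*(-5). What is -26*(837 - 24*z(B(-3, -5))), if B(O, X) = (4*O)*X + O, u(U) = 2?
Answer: -29874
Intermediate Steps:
B(O, X) = O + 4*O*X (B(O, X) = 4*O*X + O = O + 4*O*X)
z(m) = -13 (z(m) = 2 + 3*(-5) = 2 - 15 = -13)
-26*(837 - 24*z(B(-3, -5))) = -26*(837 - 24*(-13)) = -26*(837 + 312) = -26*1149 = -29874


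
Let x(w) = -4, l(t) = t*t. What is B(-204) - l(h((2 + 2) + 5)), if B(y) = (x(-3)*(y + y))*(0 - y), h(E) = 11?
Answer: 332807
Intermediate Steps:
l(t) = t²
B(y) = 8*y² (B(y) = (-4*(y + y))*(0 - y) = (-8*y)*(-y) = 8*y²)
B(-204) - l(h((2 + 2) + 5)) = 8*(-204)² - 1*11² = 8*41616 - 1*121 = 332928 - 121 = 332807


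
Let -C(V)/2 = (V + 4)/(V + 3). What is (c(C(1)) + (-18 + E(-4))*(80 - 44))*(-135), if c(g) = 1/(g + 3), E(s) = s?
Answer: 106650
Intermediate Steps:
C(V) = -2*(4 + V)/(3 + V) (C(V) = -2*(V + 4)/(V + 3) = -2*(4 + V)/(3 + V))
c(g) = 1/(3 + g)
(c(C(1)) + (-18 + E(-4))*(80 - 44))*(-135) = (1/(3 + 2*(-4 - 1*1)/(3 + 1)) + (-18 - 4)*(80 - 44))*(-135) = (1/(3 + 2*(-4 - 1)/4) - 22*36)*(-135) = (1/(3 + 2*(1/4)*(-5)) - 792)*(-135) = (1/(3 - 5/2) - 792)*(-135) = (1/(1/2) - 792)*(-135) = (2 - 792)*(-135) = -790*(-135) = 106650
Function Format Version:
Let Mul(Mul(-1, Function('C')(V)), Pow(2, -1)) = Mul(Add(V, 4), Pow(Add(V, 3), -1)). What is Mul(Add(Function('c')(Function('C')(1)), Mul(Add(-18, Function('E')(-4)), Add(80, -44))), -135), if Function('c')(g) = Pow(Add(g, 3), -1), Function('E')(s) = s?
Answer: 106650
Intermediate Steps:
Function('C')(V) = Mul(-2, Pow(Add(3, V), -1), Add(4, V)) (Function('C')(V) = Mul(-2, Mul(Add(V, 4), Pow(Add(V, 3), -1))) = Mul(-2, Mul(Add(4, V), Pow(Add(3, V), -1))) = Mul(-2, Mul(Pow(Add(3, V), -1), Add(4, V))) = Mul(-2, Pow(Add(3, V), -1), Add(4, V)))
Function('c')(g) = Pow(Add(3, g), -1)
Mul(Add(Function('c')(Function('C')(1)), Mul(Add(-18, Function('E')(-4)), Add(80, -44))), -135) = Mul(Add(Pow(Add(3, Mul(2, Pow(Add(3, 1), -1), Add(-4, Mul(-1, 1)))), -1), Mul(Add(-18, -4), Add(80, -44))), -135) = Mul(Add(Pow(Add(3, Mul(2, Pow(4, -1), Add(-4, -1))), -1), Mul(-22, 36)), -135) = Mul(Add(Pow(Add(3, Mul(2, Rational(1, 4), -5)), -1), -792), -135) = Mul(Add(Pow(Add(3, Rational(-5, 2)), -1), -792), -135) = Mul(Add(Pow(Rational(1, 2), -1), -792), -135) = Mul(Add(2, -792), -135) = Mul(-790, -135) = 106650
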